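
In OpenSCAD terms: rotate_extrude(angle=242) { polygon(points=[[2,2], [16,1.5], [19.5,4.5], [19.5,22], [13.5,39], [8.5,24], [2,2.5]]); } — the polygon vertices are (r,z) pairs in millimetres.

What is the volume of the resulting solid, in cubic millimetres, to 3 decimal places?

Volume = 20520.127 mm³

Profile (r,z), 7 vertices: (2,2) (16,1.5) (19.5,4.5) (19.5,22) (13.5,39) (8.5,24) (2,2.5)
edge 0: (2,2)→(16,1.5)  cross = 2·1.5 − 16·2 = -29.0000; (r_i+r_j)·cross = 18·-29.0000 = -522.0000
edge 1: (16,1.5)→(19.5,4.5)  cross = 16·4.5 − 19.5·1.5 = 42.7500; (r_i+r_j)·cross = 35.5·42.7500 = 1517.6250
edge 2: (19.5,4.5)→(19.5,22)  cross = 19.5·22 − 19.5·4.5 = 341.2500; (r_i+r_j)·cross = 39·341.2500 = 13308.7500
edge 3: (19.5,22)→(13.5,39)  cross = 19.5·39 − 13.5·22 = 463.5000; (r_i+r_j)·cross = 33·463.5000 = 15295.5000
edge 4: (13.5,39)→(8.5,24)  cross = 13.5·24 − 8.5·39 = -7.5000; (r_i+r_j)·cross = 22·-7.5000 = -165.0000
edge 5: (8.5,24)→(2,2.5)  cross = 8.5·2.5 − 2·24 = -26.7500; (r_i+r_j)·cross = 10.5·-26.7500 = -280.8750
edge 6: (2,2.5)→(2,2)  cross = 2·2 − 2·2.5 = -1.0000; (r_i+r_j)·cross = 4·-1.0000 = -4.0000
Σcross = 783.2500 → A = |Σcross|/2 = 391.6250 mm²
Σ(r_i+r_j)·cross = 29150.0000 → first moment M = |Σ|/6 = 4858.3333
R_c = M/A = 4858.3333/391.6250 = 12.4056 mm
θ = 242° = 4.223697 rad
V = θ·R_c·A = 4.223697·12.4056·391.6250 = 20520.127 mm³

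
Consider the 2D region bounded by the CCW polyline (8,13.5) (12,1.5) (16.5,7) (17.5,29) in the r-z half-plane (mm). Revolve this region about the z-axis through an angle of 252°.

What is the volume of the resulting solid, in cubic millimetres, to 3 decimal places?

Profile (r,z), 4 vertices: (8,13.5) (12,1.5) (16.5,7) (17.5,29)
edge 0: (8,13.5)→(12,1.5)  cross = 8·1.5 − 12·13.5 = -150.0000; (r_i+r_j)·cross = 20·-150.0000 = -3000.0000
edge 1: (12,1.5)→(16.5,7)  cross = 12·7 − 16.5·1.5 = 59.2500; (r_i+r_j)·cross = 28.5·59.2500 = 1688.6250
edge 2: (16.5,7)→(17.5,29)  cross = 16.5·29 − 17.5·7 = 356.0000; (r_i+r_j)·cross = 34·356.0000 = 12104.0000
edge 3: (17.5,29)→(8,13.5)  cross = 17.5·13.5 − 8·29 = 4.2500; (r_i+r_j)·cross = 25.5·4.2500 = 108.3750
Σcross = 269.5000 → A = |Σcross|/2 = 134.7500 mm²
Σ(r_i+r_j)·cross = 10901.0000 → first moment M = |Σ|/6 = 1816.8333
R_c = M/A = 1816.8333/134.7500 = 13.4830 mm
θ = 252° = 4.398230 rad
V = θ·R_c·A = 4.398230·13.4830·134.7500 = 7990.850 mm³

Volume = 7990.850 mm³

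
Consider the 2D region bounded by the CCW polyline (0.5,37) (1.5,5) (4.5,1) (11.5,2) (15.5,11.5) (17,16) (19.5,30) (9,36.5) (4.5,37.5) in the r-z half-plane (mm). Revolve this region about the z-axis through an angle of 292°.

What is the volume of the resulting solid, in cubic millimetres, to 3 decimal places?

Volume = 22986.713 mm³

Profile (r,z), 9 vertices: (0.5,37) (1.5,5) (4.5,1) (11.5,2) (15.5,11.5) (17,16) (19.5,30) (9,36.5) (4.5,37.5)
edge 0: (0.5,37)→(1.5,5)  cross = 0.5·5 − 1.5·37 = -53.0000; (r_i+r_j)·cross = 2·-53.0000 = -106.0000
edge 1: (1.5,5)→(4.5,1)  cross = 1.5·1 − 4.5·5 = -21.0000; (r_i+r_j)·cross = 6·-21.0000 = -126.0000
edge 2: (4.5,1)→(11.5,2)  cross = 4.5·2 − 11.5·1 = -2.5000; (r_i+r_j)·cross = 16·-2.5000 = -40.0000
edge 3: (11.5,2)→(15.5,11.5)  cross = 11.5·11.5 − 15.5·2 = 101.2500; (r_i+r_j)·cross = 27·101.2500 = 2733.7500
edge 4: (15.5,11.5)→(17,16)  cross = 15.5·16 − 17·11.5 = 52.5000; (r_i+r_j)·cross = 32.5·52.5000 = 1706.2500
edge 5: (17,16)→(19.5,30)  cross = 17·30 − 19.5·16 = 198.0000; (r_i+r_j)·cross = 36.5·198.0000 = 7227.0000
edge 6: (19.5,30)→(9,36.5)  cross = 19.5·36.5 − 9·30 = 441.7500; (r_i+r_j)·cross = 28.5·441.7500 = 12589.8750
edge 7: (9,36.5)→(4.5,37.5)  cross = 9·37.5 − 4.5·36.5 = 173.2500; (r_i+r_j)·cross = 13.5·173.2500 = 2338.8750
edge 8: (4.5,37.5)→(0.5,37)  cross = 4.5·37 − 0.5·37.5 = 147.7500; (r_i+r_j)·cross = 5·147.7500 = 738.7500
Σcross = 1038.0000 → A = |Σcross|/2 = 519.0000 mm²
Σ(r_i+r_j)·cross = 27062.5000 → first moment M = |Σ|/6 = 4510.4167
R_c = M/A = 4510.4167/519.0000 = 8.6906 mm
θ = 292° = 5.096361 rad
V = θ·R_c·A = 5.096361·8.6906·519.0000 = 22986.713 mm³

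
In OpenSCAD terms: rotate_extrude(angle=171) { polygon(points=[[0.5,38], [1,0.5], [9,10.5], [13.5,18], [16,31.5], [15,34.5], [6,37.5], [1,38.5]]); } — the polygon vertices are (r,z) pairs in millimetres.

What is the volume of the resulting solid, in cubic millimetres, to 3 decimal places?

Volume = 7869.415 mm³

Profile (r,z), 8 vertices: (0.5,38) (1,0.5) (9,10.5) (13.5,18) (16,31.5) (15,34.5) (6,37.5) (1,38.5)
edge 0: (0.5,38)→(1,0.5)  cross = 0.5·0.5 − 1·38 = -37.7500; (r_i+r_j)·cross = 1.5·-37.7500 = -56.6250
edge 1: (1,0.5)→(9,10.5)  cross = 1·10.5 − 9·0.5 = 6.0000; (r_i+r_j)·cross = 10·6.0000 = 60.0000
edge 2: (9,10.5)→(13.5,18)  cross = 9·18 − 13.5·10.5 = 20.2500; (r_i+r_j)·cross = 22.5·20.2500 = 455.6250
edge 3: (13.5,18)→(16,31.5)  cross = 13.5·31.5 − 16·18 = 137.2500; (r_i+r_j)·cross = 29.5·137.2500 = 4048.8750
edge 4: (16,31.5)→(15,34.5)  cross = 16·34.5 − 15·31.5 = 79.5000; (r_i+r_j)·cross = 31·79.5000 = 2464.5000
edge 5: (15,34.5)→(6,37.5)  cross = 15·37.5 − 6·34.5 = 355.5000; (r_i+r_j)·cross = 21·355.5000 = 7465.5000
edge 6: (6,37.5)→(1,38.5)  cross = 6·38.5 − 1·37.5 = 193.5000; (r_i+r_j)·cross = 7·193.5000 = 1354.5000
edge 7: (1,38.5)→(0.5,38)  cross = 1·38 − 0.5·38.5 = 18.7500; (r_i+r_j)·cross = 1.5·18.7500 = 28.1250
Σcross = 773.0000 → A = |Σcross|/2 = 386.5000 mm²
Σ(r_i+r_j)·cross = 15820.5000 → first moment M = |Σ|/6 = 2636.7500
R_c = M/A = 2636.7500/386.5000 = 6.8221 mm
θ = 171° = 2.984513 rad
V = θ·R_c·A = 2.984513·6.8221·386.5000 = 7869.415 mm³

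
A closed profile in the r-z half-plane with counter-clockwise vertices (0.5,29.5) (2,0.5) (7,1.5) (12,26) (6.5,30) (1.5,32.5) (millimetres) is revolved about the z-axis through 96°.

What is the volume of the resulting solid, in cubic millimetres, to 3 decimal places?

Profile (r,z), 6 vertices: (0.5,29.5) (2,0.5) (7,1.5) (12,26) (6.5,30) (1.5,32.5)
edge 0: (0.5,29.5)→(2,0.5)  cross = 0.5·0.5 − 2·29.5 = -58.7500; (r_i+r_j)·cross = 2.5·-58.7500 = -146.8750
edge 1: (2,0.5)→(7,1.5)  cross = 2·1.5 − 7·0.5 = -0.5000; (r_i+r_j)·cross = 9·-0.5000 = -4.5000
edge 2: (7,1.5)→(12,26)  cross = 7·26 − 12·1.5 = 164.0000; (r_i+r_j)·cross = 19·164.0000 = 3116.0000
edge 3: (12,26)→(6.5,30)  cross = 12·30 − 6.5·26 = 191.0000; (r_i+r_j)·cross = 18.5·191.0000 = 3533.5000
edge 4: (6.5,30)→(1.5,32.5)  cross = 6.5·32.5 − 1.5·30 = 166.2500; (r_i+r_j)·cross = 8·166.2500 = 1330.0000
edge 5: (1.5,32.5)→(0.5,29.5)  cross = 1.5·29.5 − 0.5·32.5 = 28.0000; (r_i+r_j)·cross = 2·28.0000 = 56.0000
Σcross = 490.0000 → A = |Σcross|/2 = 245.0000 mm²
Σ(r_i+r_j)·cross = 7884.1250 → first moment M = |Σ|/6 = 1314.0208
R_c = M/A = 1314.0208/245.0000 = 5.3634 mm
θ = 96° = 1.675516 rad
V = θ·R_c·A = 1.675516·5.3634·245.0000 = 2201.663 mm³

Volume = 2201.663 mm³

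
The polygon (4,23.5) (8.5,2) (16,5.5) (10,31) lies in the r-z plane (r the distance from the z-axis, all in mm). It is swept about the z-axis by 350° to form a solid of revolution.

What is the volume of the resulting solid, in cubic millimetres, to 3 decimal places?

Volume = 11183.415 mm³

Profile (r,z), 4 vertices: (4,23.5) (8.5,2) (16,5.5) (10,31)
edge 0: (4,23.5)→(8.5,2)  cross = 4·2 − 8.5·23.5 = -191.7500; (r_i+r_j)·cross = 12.5·-191.7500 = -2396.8750
edge 1: (8.5,2)→(16,5.5)  cross = 8.5·5.5 − 16·2 = 14.7500; (r_i+r_j)·cross = 24.5·14.7500 = 361.3750
edge 2: (16,5.5)→(10,31)  cross = 16·31 − 10·5.5 = 441.0000; (r_i+r_j)·cross = 26·441.0000 = 11466.0000
edge 3: (10,31)→(4,23.5)  cross = 10·23.5 − 4·31 = 111.0000; (r_i+r_j)·cross = 14·111.0000 = 1554.0000
Σcross = 375.0000 → A = |Σcross|/2 = 187.5000 mm²
Σ(r_i+r_j)·cross = 10984.5000 → first moment M = |Σ|/6 = 1830.7500
R_c = M/A = 1830.7500/187.5000 = 9.7640 mm
θ = 350° = 6.108652 rad
V = θ·R_c·A = 6.108652·9.7640·187.5000 = 11183.415 mm³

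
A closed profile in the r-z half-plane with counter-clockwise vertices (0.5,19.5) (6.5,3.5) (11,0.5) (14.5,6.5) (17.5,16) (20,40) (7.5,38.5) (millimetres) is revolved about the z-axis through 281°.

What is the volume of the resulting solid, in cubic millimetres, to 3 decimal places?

Profile (r,z), 7 vertices: (0.5,19.5) (6.5,3.5) (11,0.5) (14.5,6.5) (17.5,16) (20,40) (7.5,38.5)
edge 0: (0.5,19.5)→(6.5,3.5)  cross = 0.5·3.5 − 6.5·19.5 = -125.0000; (r_i+r_j)·cross = 7·-125.0000 = -875.0000
edge 1: (6.5,3.5)→(11,0.5)  cross = 6.5·0.5 − 11·3.5 = -35.2500; (r_i+r_j)·cross = 17.5·-35.2500 = -616.8750
edge 2: (11,0.5)→(14.5,6.5)  cross = 11·6.5 − 14.5·0.5 = 64.2500; (r_i+r_j)·cross = 25.5·64.2500 = 1638.3750
edge 3: (14.5,6.5)→(17.5,16)  cross = 14.5·16 − 17.5·6.5 = 118.2500; (r_i+r_j)·cross = 32·118.2500 = 3784.0000
edge 4: (17.5,16)→(20,40)  cross = 17.5·40 − 20·16 = 380.0000; (r_i+r_j)·cross = 37.5·380.0000 = 14250.0000
edge 5: (20,40)→(7.5,38.5)  cross = 20·38.5 − 7.5·40 = 470.0000; (r_i+r_j)·cross = 27.5·470.0000 = 12925.0000
edge 6: (7.5,38.5)→(0.5,19.5)  cross = 7.5·19.5 − 0.5·38.5 = 127.0000; (r_i+r_j)·cross = 8·127.0000 = 1016.0000
Σcross = 999.2500 → A = |Σcross|/2 = 499.6250 mm²
Σ(r_i+r_j)·cross = 32121.5000 → first moment M = |Σ|/6 = 5353.5833
R_c = M/A = 5353.5833/499.6250 = 10.7152 mm
θ = 281° = 4.904375 rad
V = θ·R_c·A = 4.904375·10.7152·499.6250 = 26255.981 mm³

Volume = 26255.981 mm³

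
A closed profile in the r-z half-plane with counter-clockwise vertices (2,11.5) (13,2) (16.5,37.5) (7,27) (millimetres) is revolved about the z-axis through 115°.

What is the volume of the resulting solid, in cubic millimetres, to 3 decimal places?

Profile (r,z), 4 vertices: (2,11.5) (13,2) (16.5,37.5) (7,27)
edge 0: (2,11.5)→(13,2)  cross = 2·2 − 13·11.5 = -145.5000; (r_i+r_j)·cross = 15·-145.5000 = -2182.5000
edge 1: (13,2)→(16.5,37.5)  cross = 13·37.5 − 16.5·2 = 454.5000; (r_i+r_j)·cross = 29.5·454.5000 = 13407.7500
edge 2: (16.5,37.5)→(7,27)  cross = 16.5·27 − 7·37.5 = 183.0000; (r_i+r_j)·cross = 23.5·183.0000 = 4300.5000
edge 3: (7,27)→(2,11.5)  cross = 7·11.5 − 2·27 = 26.5000; (r_i+r_j)·cross = 9·26.5000 = 238.5000
Σcross = 518.5000 → A = |Σcross|/2 = 259.2500 mm²
Σ(r_i+r_j)·cross = 15764.2500 → first moment M = |Σ|/6 = 2627.3750
R_c = M/A = 2627.3750/259.2500 = 10.1345 mm
θ = 115° = 2.007129 rad
V = θ·R_c·A = 2.007129·10.1345·259.2500 = 5273.480 mm³

Volume = 5273.480 mm³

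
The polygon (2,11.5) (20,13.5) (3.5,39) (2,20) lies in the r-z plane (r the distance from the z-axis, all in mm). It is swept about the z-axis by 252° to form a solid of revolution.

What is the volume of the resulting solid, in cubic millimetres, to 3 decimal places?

Volume = 9266.795 mm³

Profile (r,z), 4 vertices: (2,11.5) (20,13.5) (3.5,39) (2,20)
edge 0: (2,11.5)→(20,13.5)  cross = 2·13.5 − 20·11.5 = -203.0000; (r_i+r_j)·cross = 22·-203.0000 = -4466.0000
edge 1: (20,13.5)→(3.5,39)  cross = 20·39 − 3.5·13.5 = 732.7500; (r_i+r_j)·cross = 23.5·732.7500 = 17219.6250
edge 2: (3.5,39)→(2,20)  cross = 3.5·20 − 2·39 = -8.0000; (r_i+r_j)·cross = 5.5·-8.0000 = -44.0000
edge 3: (2,20)→(2,11.5)  cross = 2·11.5 − 2·20 = -17.0000; (r_i+r_j)·cross = 4·-17.0000 = -68.0000
Σcross = 504.7500 → A = |Σcross|/2 = 252.3750 mm²
Σ(r_i+r_j)·cross = 12641.6250 → first moment M = |Σ|/6 = 2106.9375
R_c = M/A = 2106.9375/252.3750 = 8.3484 mm
θ = 252° = 4.398230 rad
V = θ·R_c·A = 4.398230·8.3484·252.3750 = 9266.795 mm³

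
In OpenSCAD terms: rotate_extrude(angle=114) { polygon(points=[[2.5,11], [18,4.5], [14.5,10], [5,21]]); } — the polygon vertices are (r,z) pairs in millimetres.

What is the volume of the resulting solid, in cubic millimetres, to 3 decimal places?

Volume = 1619.098 mm³

Profile (r,z), 4 vertices: (2.5,11) (18,4.5) (14.5,10) (5,21)
edge 0: (2.5,11)→(18,4.5)  cross = 2.5·4.5 − 18·11 = -186.7500; (r_i+r_j)·cross = 20.5·-186.7500 = -3828.3750
edge 1: (18,4.5)→(14.5,10)  cross = 18·10 − 14.5·4.5 = 114.7500; (r_i+r_j)·cross = 32.5·114.7500 = 3729.3750
edge 2: (14.5,10)→(5,21)  cross = 14.5·21 − 5·10 = 254.5000; (r_i+r_j)·cross = 19.5·254.5000 = 4962.7500
edge 3: (5,21)→(2.5,11)  cross = 5·11 − 2.5·21 = 2.5000; (r_i+r_j)·cross = 7.5·2.5000 = 18.7500
Σcross = 185.0000 → A = |Σcross|/2 = 92.5000 mm²
Σ(r_i+r_j)·cross = 4882.5000 → first moment M = |Σ|/6 = 813.7500
R_c = M/A = 813.7500/92.5000 = 8.7973 mm
θ = 114° = 1.989675 rad
V = θ·R_c·A = 1.989675·8.7973·92.5000 = 1619.098 mm³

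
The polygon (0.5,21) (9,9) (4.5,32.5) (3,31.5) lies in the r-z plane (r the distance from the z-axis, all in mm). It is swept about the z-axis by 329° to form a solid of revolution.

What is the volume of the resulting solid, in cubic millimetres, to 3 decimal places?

Profile (r,z), 4 vertices: (0.5,21) (9,9) (4.5,32.5) (3,31.5)
edge 0: (0.5,21)→(9,9)  cross = 0.5·9 − 9·21 = -184.5000; (r_i+r_j)·cross = 9.5·-184.5000 = -1752.7500
edge 1: (9,9)→(4.5,32.5)  cross = 9·32.5 − 4.5·9 = 252.0000; (r_i+r_j)·cross = 13.5·252.0000 = 3402.0000
edge 2: (4.5,32.5)→(3,31.5)  cross = 4.5·31.5 − 3·32.5 = 44.2500; (r_i+r_j)·cross = 7.5·44.2500 = 331.8750
edge 3: (3,31.5)→(0.5,21)  cross = 3·21 − 0.5·31.5 = 47.2500; (r_i+r_j)·cross = 3.5·47.2500 = 165.3750
Σcross = 159.0000 → A = |Σcross|/2 = 79.5000 mm²
Σ(r_i+r_j)·cross = 2146.5000 → first moment M = |Σ|/6 = 357.7500
R_c = M/A = 357.7500/79.5000 = 4.5000 mm
θ = 329° = 5.742133 rad
V = θ·R_c·A = 5.742133·4.5000·79.5000 = 2054.248 mm³

Volume = 2054.248 mm³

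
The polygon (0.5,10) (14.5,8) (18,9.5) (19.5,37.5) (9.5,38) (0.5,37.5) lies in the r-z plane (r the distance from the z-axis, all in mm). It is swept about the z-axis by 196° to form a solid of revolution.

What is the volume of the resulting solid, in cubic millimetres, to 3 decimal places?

Volume = 17425.786 mm³

Profile (r,z), 6 vertices: (0.5,10) (14.5,8) (18,9.5) (19.5,37.5) (9.5,38) (0.5,37.5)
edge 0: (0.5,10)→(14.5,8)  cross = 0.5·8 − 14.5·10 = -141.0000; (r_i+r_j)·cross = 15·-141.0000 = -2115.0000
edge 1: (14.5,8)→(18,9.5)  cross = 14.5·9.5 − 18·8 = -6.2500; (r_i+r_j)·cross = 32.5·-6.2500 = -203.1250
edge 2: (18,9.5)→(19.5,37.5)  cross = 18·37.5 − 19.5·9.5 = 489.7500; (r_i+r_j)·cross = 37.5·489.7500 = 18365.6250
edge 3: (19.5,37.5)→(9.5,38)  cross = 19.5·38 − 9.5·37.5 = 384.7500; (r_i+r_j)·cross = 29·384.7500 = 11157.7500
edge 4: (9.5,38)→(0.5,37.5)  cross = 9.5·37.5 − 0.5·38 = 337.2500; (r_i+r_j)·cross = 10·337.2500 = 3372.5000
edge 5: (0.5,37.5)→(0.5,10)  cross = 0.5·10 − 0.5·37.5 = -13.7500; (r_i+r_j)·cross = 1·-13.7500 = -13.7500
Σcross = 1050.7500 → A = |Σcross|/2 = 525.3750 mm²
Σ(r_i+r_j)·cross = 30564.0000 → first moment M = |Σ|/6 = 5094.0000
R_c = M/A = 5094.0000/525.3750 = 9.6959 mm
θ = 196° = 3.420845 rad
V = θ·R_c·A = 3.420845·9.6959·525.3750 = 17425.786 mm³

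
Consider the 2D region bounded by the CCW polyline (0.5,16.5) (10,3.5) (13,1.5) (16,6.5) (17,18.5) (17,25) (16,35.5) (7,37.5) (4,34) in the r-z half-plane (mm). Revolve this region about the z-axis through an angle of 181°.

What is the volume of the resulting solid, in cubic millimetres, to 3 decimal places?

Volume = 13271.086 mm³

Profile (r,z), 9 vertices: (0.5,16.5) (10,3.5) (13,1.5) (16,6.5) (17,18.5) (17,25) (16,35.5) (7,37.5) (4,34)
edge 0: (0.5,16.5)→(10,3.5)  cross = 0.5·3.5 − 10·16.5 = -163.2500; (r_i+r_j)·cross = 10.5·-163.2500 = -1714.1250
edge 1: (10,3.5)→(13,1.5)  cross = 10·1.5 − 13·3.5 = -30.5000; (r_i+r_j)·cross = 23·-30.5000 = -701.5000
edge 2: (13,1.5)→(16,6.5)  cross = 13·6.5 − 16·1.5 = 60.5000; (r_i+r_j)·cross = 29·60.5000 = 1754.5000
edge 3: (16,6.5)→(17,18.5)  cross = 16·18.5 − 17·6.5 = 185.5000; (r_i+r_j)·cross = 33·185.5000 = 6121.5000
edge 4: (17,18.5)→(17,25)  cross = 17·25 − 17·18.5 = 110.5000; (r_i+r_j)·cross = 34·110.5000 = 3757.0000
edge 5: (17,25)→(16,35.5)  cross = 17·35.5 − 16·25 = 203.5000; (r_i+r_j)·cross = 33·203.5000 = 6715.5000
edge 6: (16,35.5)→(7,37.5)  cross = 16·37.5 − 7·35.5 = 351.5000; (r_i+r_j)·cross = 23·351.5000 = 8084.5000
edge 7: (7,37.5)→(4,34)  cross = 7·34 − 4·37.5 = 88.0000; (r_i+r_j)·cross = 11·88.0000 = 968.0000
edge 8: (4,34)→(0.5,16.5)  cross = 4·16.5 − 0.5·34 = 49.0000; (r_i+r_j)·cross = 4.5·49.0000 = 220.5000
Σcross = 854.7500 → A = |Σcross|/2 = 427.3750 mm²
Σ(r_i+r_j)·cross = 25205.8750 → first moment M = |Σ|/6 = 4200.9792
R_c = M/A = 4200.9792/427.3750 = 9.8297 mm
θ = 181° = 3.159046 rad
V = θ·R_c·A = 3.159046·9.8297·427.3750 = 13271.086 mm³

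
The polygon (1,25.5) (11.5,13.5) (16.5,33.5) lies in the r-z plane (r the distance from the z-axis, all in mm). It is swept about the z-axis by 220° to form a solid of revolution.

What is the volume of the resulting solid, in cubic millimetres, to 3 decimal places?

Volume = 5010.840 mm³

Profile (r,z), 3 vertices: (1,25.5) (11.5,13.5) (16.5,33.5)
edge 0: (1,25.5)→(11.5,13.5)  cross = 1·13.5 − 11.5·25.5 = -279.7500; (r_i+r_j)·cross = 12.5·-279.7500 = -3496.8750
edge 1: (11.5,13.5)→(16.5,33.5)  cross = 11.5·33.5 − 16.5·13.5 = 162.5000; (r_i+r_j)·cross = 28·162.5000 = 4550.0000
edge 2: (16.5,33.5)→(1,25.5)  cross = 16.5·25.5 − 1·33.5 = 387.2500; (r_i+r_j)·cross = 17.5·387.2500 = 6776.8750
Σcross = 270.0000 → A = |Σcross|/2 = 135.0000 mm²
Σ(r_i+r_j)·cross = 7830.0000 → first moment M = |Σ|/6 = 1305.0000
R_c = M/A = 1305.0000/135.0000 = 9.6667 mm
θ = 220° = 3.839724 rad
V = θ·R_c·A = 3.839724·9.6667·135.0000 = 5010.840 mm³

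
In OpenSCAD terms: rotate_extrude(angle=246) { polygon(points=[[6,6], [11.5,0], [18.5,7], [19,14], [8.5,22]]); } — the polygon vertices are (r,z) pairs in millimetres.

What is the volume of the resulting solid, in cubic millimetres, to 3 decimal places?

Volume = 9288.651 mm³

Profile (r,z), 5 vertices: (6,6) (11.5,0) (18.5,7) (19,14) (8.5,22)
edge 0: (6,6)→(11.5,0)  cross = 6·0 − 11.5·6 = -69.0000; (r_i+r_j)·cross = 17.5·-69.0000 = -1207.5000
edge 1: (11.5,0)→(18.5,7)  cross = 11.5·7 − 18.5·0 = 80.5000; (r_i+r_j)·cross = 30·80.5000 = 2415.0000
edge 2: (18.5,7)→(19,14)  cross = 18.5·14 − 19·7 = 126.0000; (r_i+r_j)·cross = 37.5·126.0000 = 4725.0000
edge 3: (19,14)→(8.5,22)  cross = 19·22 − 8.5·14 = 299.0000; (r_i+r_j)·cross = 27.5·299.0000 = 8222.5000
edge 4: (8.5,22)→(6,6)  cross = 8.5·6 − 6·22 = -81.0000; (r_i+r_j)·cross = 14.5·-81.0000 = -1174.5000
Σcross = 355.5000 → A = |Σcross|/2 = 177.7500 mm²
Σ(r_i+r_j)·cross = 12980.5000 → first moment M = |Σ|/6 = 2163.4167
R_c = M/A = 2163.4167/177.7500 = 12.1711 mm
θ = 246° = 4.293510 rad
V = θ·R_c·A = 4.293510·12.1711·177.7500 = 9288.651 mm³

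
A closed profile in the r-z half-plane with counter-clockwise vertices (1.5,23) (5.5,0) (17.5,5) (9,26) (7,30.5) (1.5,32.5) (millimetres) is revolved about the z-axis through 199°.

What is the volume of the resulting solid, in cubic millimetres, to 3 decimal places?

Volume = 7869.198 mm³

Profile (r,z), 6 vertices: (1.5,23) (5.5,0) (17.5,5) (9,26) (7,30.5) (1.5,32.5)
edge 0: (1.5,23)→(5.5,0)  cross = 1.5·0 − 5.5·23 = -126.5000; (r_i+r_j)·cross = 7·-126.5000 = -885.5000
edge 1: (5.5,0)→(17.5,5)  cross = 5.5·5 − 17.5·0 = 27.5000; (r_i+r_j)·cross = 23·27.5000 = 632.5000
edge 2: (17.5,5)→(9,26)  cross = 17.5·26 − 9·5 = 410.0000; (r_i+r_j)·cross = 26.5·410.0000 = 10865.0000
edge 3: (9,26)→(7,30.5)  cross = 9·30.5 − 7·26 = 92.5000; (r_i+r_j)·cross = 16·92.5000 = 1480.0000
edge 4: (7,30.5)→(1.5,32.5)  cross = 7·32.5 − 1.5·30.5 = 181.7500; (r_i+r_j)·cross = 8.5·181.7500 = 1544.8750
edge 5: (1.5,32.5)→(1.5,23)  cross = 1.5·23 − 1.5·32.5 = -14.2500; (r_i+r_j)·cross = 3·-14.2500 = -42.7500
Σcross = 571.0000 → A = |Σcross|/2 = 285.5000 mm²
Σ(r_i+r_j)·cross = 13594.1250 → first moment M = |Σ|/6 = 2265.6875
R_c = M/A = 2265.6875/285.5000 = 7.9359 mm
θ = 199° = 3.473205 rad
V = θ·R_c·A = 3.473205·7.9359·285.5000 = 7869.198 mm³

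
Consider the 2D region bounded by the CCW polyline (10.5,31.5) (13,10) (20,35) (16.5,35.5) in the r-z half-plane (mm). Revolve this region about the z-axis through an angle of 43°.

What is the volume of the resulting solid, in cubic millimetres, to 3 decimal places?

Volume = 1258.887 mm³

Profile (r,z), 4 vertices: (10.5,31.5) (13,10) (20,35) (16.5,35.5)
edge 0: (10.5,31.5)→(13,10)  cross = 10.5·10 − 13·31.5 = -304.5000; (r_i+r_j)·cross = 23.5·-304.5000 = -7155.7500
edge 1: (13,10)→(20,35)  cross = 13·35 − 20·10 = 255.0000; (r_i+r_j)·cross = 33·255.0000 = 8415.0000
edge 2: (20,35)→(16.5,35.5)  cross = 20·35.5 − 16.5·35 = 132.5000; (r_i+r_j)·cross = 36.5·132.5000 = 4836.2500
edge 3: (16.5,35.5)→(10.5,31.5)  cross = 16.5·31.5 − 10.5·35.5 = 147.0000; (r_i+r_j)·cross = 27·147.0000 = 3969.0000
Σcross = 230.0000 → A = |Σcross|/2 = 115.0000 mm²
Σ(r_i+r_j)·cross = 10064.5000 → first moment M = |Σ|/6 = 1677.4167
R_c = M/A = 1677.4167/115.0000 = 14.5862 mm
θ = 43° = 0.750492 rad
V = θ·R_c·A = 0.750492·14.5862·115.0000 = 1258.887 mm³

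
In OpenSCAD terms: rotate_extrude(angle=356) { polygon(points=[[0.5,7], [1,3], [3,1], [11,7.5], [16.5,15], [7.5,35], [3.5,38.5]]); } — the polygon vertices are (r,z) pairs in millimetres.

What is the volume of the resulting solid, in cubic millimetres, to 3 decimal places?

Profile (r,z), 7 vertices: (0.5,7) (1,3) (3,1) (11,7.5) (16.5,15) (7.5,35) (3.5,38.5)
edge 0: (0.5,7)→(1,3)  cross = 0.5·3 − 1·7 = -5.5000; (r_i+r_j)·cross = 1.5·-5.5000 = -8.2500
edge 1: (1,3)→(3,1)  cross = 1·1 − 3·3 = -8.0000; (r_i+r_j)·cross = 4·-8.0000 = -32.0000
edge 2: (3,1)→(11,7.5)  cross = 3·7.5 − 11·1 = 11.5000; (r_i+r_j)·cross = 14·11.5000 = 161.0000
edge 3: (11,7.5)→(16.5,15)  cross = 11·15 − 16.5·7.5 = 41.2500; (r_i+r_j)·cross = 27.5·41.2500 = 1134.3750
edge 4: (16.5,15)→(7.5,35)  cross = 16.5·35 − 7.5·15 = 465.0000; (r_i+r_j)·cross = 24·465.0000 = 11160.0000
edge 5: (7.5,35)→(3.5,38.5)  cross = 7.5·38.5 − 3.5·35 = 166.2500; (r_i+r_j)·cross = 11·166.2500 = 1828.7500
edge 6: (3.5,38.5)→(0.5,7)  cross = 3.5·7 − 0.5·38.5 = 5.2500; (r_i+r_j)·cross = 4·5.2500 = 21.0000
Σcross = 675.7500 → A = |Σcross|/2 = 337.8750 mm²
Σ(r_i+r_j)·cross = 14264.8750 → first moment M = |Σ|/6 = 2377.4792
R_c = M/A = 2377.4792/337.8750 = 7.0366 mm
θ = 356° = 6.213372 rad
V = θ·R_c·A = 6.213372·7.0366·337.8750 = 14772.163 mm³

Volume = 14772.163 mm³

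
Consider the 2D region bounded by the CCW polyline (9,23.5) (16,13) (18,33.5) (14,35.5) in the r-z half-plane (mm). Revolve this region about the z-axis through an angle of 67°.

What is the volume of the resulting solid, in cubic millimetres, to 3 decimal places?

Profile (r,z), 4 vertices: (9,23.5) (16,13) (18,33.5) (14,35.5)
edge 0: (9,23.5)→(16,13)  cross = 9·13 − 16·23.5 = -259.0000; (r_i+r_j)·cross = 25·-259.0000 = -6475.0000
edge 1: (16,13)→(18,33.5)  cross = 16·33.5 − 18·13 = 302.0000; (r_i+r_j)·cross = 34·302.0000 = 10268.0000
edge 2: (18,33.5)→(14,35.5)  cross = 18·35.5 − 14·33.5 = 170.0000; (r_i+r_j)·cross = 32·170.0000 = 5440.0000
edge 3: (14,35.5)→(9,23.5)  cross = 14·23.5 − 9·35.5 = 9.5000; (r_i+r_j)·cross = 23·9.5000 = 218.5000
Σcross = 222.5000 → A = |Σcross|/2 = 111.2500 mm²
Σ(r_i+r_j)·cross = 9451.5000 → first moment M = |Σ|/6 = 1575.2500
R_c = M/A = 1575.2500/111.2500 = 14.1596 mm
θ = 67° = 1.169371 rad
V = θ·R_c·A = 1.169371·14.1596·111.2500 = 1842.051 mm³

Volume = 1842.051 mm³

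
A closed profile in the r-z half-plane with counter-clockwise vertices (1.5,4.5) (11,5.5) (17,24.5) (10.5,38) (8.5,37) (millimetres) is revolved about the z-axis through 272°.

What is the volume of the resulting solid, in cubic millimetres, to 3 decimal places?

Profile (r,z), 5 vertices: (1.5,4.5) (11,5.5) (17,24.5) (10.5,38) (8.5,37)
edge 0: (1.5,4.5)→(11,5.5)  cross = 1.5·5.5 − 11·4.5 = -41.2500; (r_i+r_j)·cross = 12.5·-41.2500 = -515.6250
edge 1: (11,5.5)→(17,24.5)  cross = 11·24.5 − 17·5.5 = 176.0000; (r_i+r_j)·cross = 28·176.0000 = 4928.0000
edge 2: (17,24.5)→(10.5,38)  cross = 17·38 − 10.5·24.5 = 388.7500; (r_i+r_j)·cross = 27.5·388.7500 = 10690.6250
edge 3: (10.5,38)→(8.5,37)  cross = 10.5·37 − 8.5·38 = 65.5000; (r_i+r_j)·cross = 19·65.5000 = 1244.5000
edge 4: (8.5,37)→(1.5,4.5)  cross = 8.5·4.5 − 1.5·37 = -17.2500; (r_i+r_j)·cross = 10·-17.2500 = -172.5000
Σcross = 571.7500 → A = |Σcross|/2 = 285.8750 mm²
Σ(r_i+r_j)·cross = 16175.0000 → first moment M = |Σ|/6 = 2695.8333
R_c = M/A = 2695.8333/285.8750 = 9.4301 mm
θ = 272° = 4.747296 rad
V = θ·R_c·A = 4.747296·9.4301·285.8750 = 12797.918 mm³

Volume = 12797.918 mm³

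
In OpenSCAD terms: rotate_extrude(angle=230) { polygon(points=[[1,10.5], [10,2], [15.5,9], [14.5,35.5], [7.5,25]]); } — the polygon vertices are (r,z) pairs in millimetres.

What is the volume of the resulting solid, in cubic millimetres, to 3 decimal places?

Profile (r,z), 5 vertices: (1,10.5) (10,2) (15.5,9) (14.5,35.5) (7.5,25)
edge 0: (1,10.5)→(10,2)  cross = 1·2 − 10·10.5 = -103.0000; (r_i+r_j)·cross = 11·-103.0000 = -1133.0000
edge 1: (10,2)→(15.5,9)  cross = 10·9 − 15.5·2 = 59.0000; (r_i+r_j)·cross = 25.5·59.0000 = 1504.5000
edge 2: (15.5,9)→(14.5,35.5)  cross = 15.5·35.5 − 14.5·9 = 419.7500; (r_i+r_j)·cross = 30·419.7500 = 12592.5000
edge 3: (14.5,35.5)→(7.5,25)  cross = 14.5·25 − 7.5·35.5 = 96.2500; (r_i+r_j)·cross = 22·96.2500 = 2117.5000
edge 4: (7.5,25)→(1,10.5)  cross = 7.5·10.5 − 1·25 = 53.7500; (r_i+r_j)·cross = 8.5·53.7500 = 456.8750
Σcross = 525.7500 → A = |Σcross|/2 = 262.8750 mm²
Σ(r_i+r_j)·cross = 15538.3750 → first moment M = |Σ|/6 = 2589.7292
R_c = M/A = 2589.7292/262.8750 = 9.8516 mm
θ = 230° = 4.014257 rad
V = θ·R_c·A = 4.014257·9.8516·262.8750 = 10395.839 mm³

Volume = 10395.839 mm³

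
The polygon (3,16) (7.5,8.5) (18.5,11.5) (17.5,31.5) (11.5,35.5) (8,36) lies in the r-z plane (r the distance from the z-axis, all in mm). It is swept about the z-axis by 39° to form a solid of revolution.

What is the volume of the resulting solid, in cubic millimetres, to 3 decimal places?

Volume = 2400.724 mm³

Profile (r,z), 6 vertices: (3,16) (7.5,8.5) (18.5,11.5) (17.5,31.5) (11.5,35.5) (8,36)
edge 0: (3,16)→(7.5,8.5)  cross = 3·8.5 − 7.5·16 = -94.5000; (r_i+r_j)·cross = 10.5·-94.5000 = -992.2500
edge 1: (7.5,8.5)→(18.5,11.5)  cross = 7.5·11.5 − 18.5·8.5 = -71.0000; (r_i+r_j)·cross = 26·-71.0000 = -1846.0000
edge 2: (18.5,11.5)→(17.5,31.5)  cross = 18.5·31.5 − 17.5·11.5 = 381.5000; (r_i+r_j)·cross = 36·381.5000 = 13734.0000
edge 3: (17.5,31.5)→(11.5,35.5)  cross = 17.5·35.5 − 11.5·31.5 = 259.0000; (r_i+r_j)·cross = 29·259.0000 = 7511.0000
edge 4: (11.5,35.5)→(8,36)  cross = 11.5·36 − 8·35.5 = 130.0000; (r_i+r_j)·cross = 19.5·130.0000 = 2535.0000
edge 5: (8,36)→(3,16)  cross = 8·16 − 3·36 = 20.0000; (r_i+r_j)·cross = 11·20.0000 = 220.0000
Σcross = 625.0000 → A = |Σcross|/2 = 312.5000 mm²
Σ(r_i+r_j)·cross = 21161.7500 → first moment M = |Σ|/6 = 3526.9583
R_c = M/A = 3526.9583/312.5000 = 11.2863 mm
θ = 39° = 0.680678 rad
V = θ·R_c·A = 0.680678·11.2863·312.5000 = 2400.724 mm³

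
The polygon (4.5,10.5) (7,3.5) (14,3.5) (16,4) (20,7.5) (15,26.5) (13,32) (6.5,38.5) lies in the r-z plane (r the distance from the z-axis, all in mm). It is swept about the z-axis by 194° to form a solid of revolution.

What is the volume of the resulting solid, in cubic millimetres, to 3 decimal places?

Volume = 13101.678 mm³

Profile (r,z), 8 vertices: (4.5,10.5) (7,3.5) (14,3.5) (16,4) (20,7.5) (15,26.5) (13,32) (6.5,38.5)
edge 0: (4.5,10.5)→(7,3.5)  cross = 4.5·3.5 − 7·10.5 = -57.7500; (r_i+r_j)·cross = 11.5·-57.7500 = -664.1250
edge 1: (7,3.5)→(14,3.5)  cross = 7·3.5 − 14·3.5 = -24.5000; (r_i+r_j)·cross = 21·-24.5000 = -514.5000
edge 2: (14,3.5)→(16,4)  cross = 14·4 − 16·3.5 = 0.0000; (r_i+r_j)·cross = 30·0.0000 = 0.0000
edge 3: (16,4)→(20,7.5)  cross = 16·7.5 − 20·4 = 40.0000; (r_i+r_j)·cross = 36·40.0000 = 1440.0000
edge 4: (20,7.5)→(15,26.5)  cross = 20·26.5 − 15·7.5 = 417.5000; (r_i+r_j)·cross = 35·417.5000 = 14612.5000
edge 5: (15,26.5)→(13,32)  cross = 15·32 − 13·26.5 = 135.5000; (r_i+r_j)·cross = 28·135.5000 = 3794.0000
edge 6: (13,32)→(6.5,38.5)  cross = 13·38.5 − 6.5·32 = 292.5000; (r_i+r_j)·cross = 19.5·292.5000 = 5703.7500
edge 7: (6.5,38.5)→(4.5,10.5)  cross = 6.5·10.5 − 4.5·38.5 = -105.0000; (r_i+r_j)·cross = 11·-105.0000 = -1155.0000
Σcross = 698.2500 → A = |Σcross|/2 = 349.1250 mm²
Σ(r_i+r_j)·cross = 23216.6250 → first moment M = |Σ|/6 = 3869.4375
R_c = M/A = 3869.4375/349.1250 = 11.0832 mm
θ = 194° = 3.385939 rad
V = θ·R_c·A = 3.385939·11.0832·349.1250 = 13101.678 mm³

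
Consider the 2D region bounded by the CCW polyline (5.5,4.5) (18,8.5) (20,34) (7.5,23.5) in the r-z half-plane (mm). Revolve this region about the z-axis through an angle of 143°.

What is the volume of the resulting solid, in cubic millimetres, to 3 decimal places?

Volume = 8594.827 mm³

Profile (r,z), 4 vertices: (5.5,4.5) (18,8.5) (20,34) (7.5,23.5)
edge 0: (5.5,4.5)→(18,8.5)  cross = 5.5·8.5 − 18·4.5 = -34.2500; (r_i+r_j)·cross = 23.5·-34.2500 = -804.8750
edge 1: (18,8.5)→(20,34)  cross = 18·34 − 20·8.5 = 442.0000; (r_i+r_j)·cross = 38·442.0000 = 16796.0000
edge 2: (20,34)→(7.5,23.5)  cross = 20·23.5 − 7.5·34 = 215.0000; (r_i+r_j)·cross = 27.5·215.0000 = 5912.5000
edge 3: (7.5,23.5)→(5.5,4.5)  cross = 7.5·4.5 − 5.5·23.5 = -95.5000; (r_i+r_j)·cross = 13·-95.5000 = -1241.5000
Σcross = 527.2500 → A = |Σcross|/2 = 263.6250 mm²
Σ(r_i+r_j)·cross = 20662.1250 → first moment M = |Σ|/6 = 3443.6875
R_c = M/A = 3443.6875/263.6250 = 13.0628 mm
θ = 143° = 2.495821 rad
V = θ·R_c·A = 2.495821·13.0628·263.6250 = 8594.827 mm³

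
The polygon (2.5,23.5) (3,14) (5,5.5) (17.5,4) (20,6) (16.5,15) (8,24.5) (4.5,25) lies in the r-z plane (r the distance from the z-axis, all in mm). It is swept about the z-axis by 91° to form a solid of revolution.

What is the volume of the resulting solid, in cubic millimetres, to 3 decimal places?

Volume = 3791.648 mm³

Profile (r,z), 8 vertices: (2.5,23.5) (3,14) (5,5.5) (17.5,4) (20,6) (16.5,15) (8,24.5) (4.5,25)
edge 0: (2.5,23.5)→(3,14)  cross = 2.5·14 − 3·23.5 = -35.5000; (r_i+r_j)·cross = 5.5·-35.5000 = -195.2500
edge 1: (3,14)→(5,5.5)  cross = 3·5.5 − 5·14 = -53.5000; (r_i+r_j)·cross = 8·-53.5000 = -428.0000
edge 2: (5,5.5)→(17.5,4)  cross = 5·4 − 17.5·5.5 = -76.2500; (r_i+r_j)·cross = 22.5·-76.2500 = -1715.6250
edge 3: (17.5,4)→(20,6)  cross = 17.5·6 − 20·4 = 25.0000; (r_i+r_j)·cross = 37.5·25.0000 = 937.5000
edge 4: (20,6)→(16.5,15)  cross = 20·15 − 16.5·6 = 201.0000; (r_i+r_j)·cross = 36.5·201.0000 = 7336.5000
edge 5: (16.5,15)→(8,24.5)  cross = 16.5·24.5 − 8·15 = 284.2500; (r_i+r_j)·cross = 24.5·284.2500 = 6964.1250
edge 6: (8,24.5)→(4.5,25)  cross = 8·25 − 4.5·24.5 = 89.7500; (r_i+r_j)·cross = 12.5·89.7500 = 1121.8750
edge 7: (4.5,25)→(2.5,23.5)  cross = 4.5·23.5 − 2.5·25 = 43.2500; (r_i+r_j)·cross = 7·43.2500 = 302.7500
Σcross = 478.0000 → A = |Σcross|/2 = 239.0000 mm²
Σ(r_i+r_j)·cross = 14323.8750 → first moment M = |Σ|/6 = 2387.3125
R_c = M/A = 2387.3125/239.0000 = 9.9888 mm
θ = 91° = 1.588250 rad
V = θ·R_c·A = 1.588250·9.9888·239.0000 = 3791.648 mm³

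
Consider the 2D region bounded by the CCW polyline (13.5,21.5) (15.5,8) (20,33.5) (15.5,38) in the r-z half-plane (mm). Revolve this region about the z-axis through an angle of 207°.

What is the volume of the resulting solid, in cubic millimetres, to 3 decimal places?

Profile (r,z), 4 vertices: (13.5,21.5) (15.5,8) (20,33.5) (15.5,38)
edge 0: (13.5,21.5)→(15.5,8)  cross = 13.5·8 − 15.5·21.5 = -225.2500; (r_i+r_j)·cross = 29·-225.2500 = -6532.2500
edge 1: (15.5,8)→(20,33.5)  cross = 15.5·33.5 − 20·8 = 359.2500; (r_i+r_j)·cross = 35.5·359.2500 = 12753.3750
edge 2: (20,33.5)→(15.5,38)  cross = 20·38 − 15.5·33.5 = 240.7500; (r_i+r_j)·cross = 35.5·240.7500 = 8546.6250
edge 3: (15.5,38)→(13.5,21.5)  cross = 15.5·21.5 − 13.5·38 = -179.7500; (r_i+r_j)·cross = 29·-179.7500 = -5212.7500
Σcross = 195.0000 → A = |Σcross|/2 = 97.5000 mm²
Σ(r_i+r_j)·cross = 9555.0000 → first moment M = |Σ|/6 = 1592.5000
R_c = M/A = 1592.5000/97.5000 = 16.3333 mm
θ = 207° = 3.612832 rad
V = θ·R_c·A = 3.612832·16.3333·97.5000 = 5753.434 mm³

Volume = 5753.434 mm³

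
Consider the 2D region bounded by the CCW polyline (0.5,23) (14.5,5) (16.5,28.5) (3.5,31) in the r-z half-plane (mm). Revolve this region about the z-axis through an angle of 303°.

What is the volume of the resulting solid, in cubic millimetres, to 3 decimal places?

Volume = 12148.436 mm³

Profile (r,z), 4 vertices: (0.5,23) (14.5,5) (16.5,28.5) (3.5,31)
edge 0: (0.5,23)→(14.5,5)  cross = 0.5·5 − 14.5·23 = -331.0000; (r_i+r_j)·cross = 15·-331.0000 = -4965.0000
edge 1: (14.5,5)→(16.5,28.5)  cross = 14.5·28.5 − 16.5·5 = 330.7500; (r_i+r_j)·cross = 31·330.7500 = 10253.2500
edge 2: (16.5,28.5)→(3.5,31)  cross = 16.5·31 − 3.5·28.5 = 411.7500; (r_i+r_j)·cross = 20·411.7500 = 8235.0000
edge 3: (3.5,31)→(0.5,23)  cross = 3.5·23 − 0.5·31 = 65.0000; (r_i+r_j)·cross = 4·65.0000 = 260.0000
Σcross = 476.5000 → A = |Σcross|/2 = 238.2500 mm²
Σ(r_i+r_j)·cross = 13783.2500 → first moment M = |Σ|/6 = 2297.2083
R_c = M/A = 2297.2083/238.2500 = 9.6420 mm
θ = 303° = 5.288348 rad
V = θ·R_c·A = 5.288348·9.6420·238.2500 = 12148.436 mm³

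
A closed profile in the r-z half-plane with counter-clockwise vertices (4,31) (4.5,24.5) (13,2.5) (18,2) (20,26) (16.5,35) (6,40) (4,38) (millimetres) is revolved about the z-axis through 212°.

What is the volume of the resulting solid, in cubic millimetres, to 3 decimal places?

Volume = 18758.186 mm³

Profile (r,z), 8 vertices: (4,31) (4.5,24.5) (13,2.5) (18,2) (20,26) (16.5,35) (6,40) (4,38)
edge 0: (4,31)→(4.5,24.5)  cross = 4·24.5 − 4.5·31 = -41.5000; (r_i+r_j)·cross = 8.5·-41.5000 = -352.7500
edge 1: (4.5,24.5)→(13,2.5)  cross = 4.5·2.5 − 13·24.5 = -307.2500; (r_i+r_j)·cross = 17.5·-307.2500 = -5376.8750
edge 2: (13,2.5)→(18,2)  cross = 13·2 − 18·2.5 = -19.0000; (r_i+r_j)·cross = 31·-19.0000 = -589.0000
edge 3: (18,2)→(20,26)  cross = 18·26 − 20·2 = 428.0000; (r_i+r_j)·cross = 38·428.0000 = 16264.0000
edge 4: (20,26)→(16.5,35)  cross = 20·35 − 16.5·26 = 271.0000; (r_i+r_j)·cross = 36.5·271.0000 = 9891.5000
edge 5: (16.5,35)→(6,40)  cross = 16.5·40 − 6·35 = 450.0000; (r_i+r_j)·cross = 22.5·450.0000 = 10125.0000
edge 6: (6,40)→(4,38)  cross = 6·38 − 4·40 = 68.0000; (r_i+r_j)·cross = 10·68.0000 = 680.0000
edge 7: (4,38)→(4,31)  cross = 4·31 − 4·38 = -28.0000; (r_i+r_j)·cross = 8·-28.0000 = -224.0000
Σcross = 821.2500 → A = |Σcross|/2 = 410.6250 mm²
Σ(r_i+r_j)·cross = 30417.8750 → first moment M = |Σ|/6 = 5069.6458
R_c = M/A = 5069.6458/410.6250 = 12.3462 mm
θ = 212° = 3.700098 rad
V = θ·R_c·A = 3.700098·12.3462·410.6250 = 18758.186 mm³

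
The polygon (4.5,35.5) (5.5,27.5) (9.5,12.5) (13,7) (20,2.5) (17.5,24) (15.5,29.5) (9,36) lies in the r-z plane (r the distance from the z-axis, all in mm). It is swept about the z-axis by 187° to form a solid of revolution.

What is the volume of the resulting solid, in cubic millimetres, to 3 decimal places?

Profile (r,z), 8 vertices: (4.5,35.5) (5.5,27.5) (9.5,12.5) (13,7) (20,2.5) (17.5,24) (15.5,29.5) (9,36)
edge 0: (4.5,35.5)→(5.5,27.5)  cross = 4.5·27.5 − 5.5·35.5 = -71.5000; (r_i+r_j)·cross = 10·-71.5000 = -715.0000
edge 1: (5.5,27.5)→(9.5,12.5)  cross = 5.5·12.5 − 9.5·27.5 = -192.5000; (r_i+r_j)·cross = 15·-192.5000 = -2887.5000
edge 2: (9.5,12.5)→(13,7)  cross = 9.5·7 − 13·12.5 = -96.0000; (r_i+r_j)·cross = 22.5·-96.0000 = -2160.0000
edge 3: (13,7)→(20,2.5)  cross = 13·2.5 − 20·7 = -107.5000; (r_i+r_j)·cross = 33·-107.5000 = -3547.5000
edge 4: (20,2.5)→(17.5,24)  cross = 20·24 − 17.5·2.5 = 436.2500; (r_i+r_j)·cross = 37.5·436.2500 = 16359.3750
edge 5: (17.5,24)→(15.5,29.5)  cross = 17.5·29.5 − 15.5·24 = 144.2500; (r_i+r_j)·cross = 33·144.2500 = 4760.2500
edge 6: (15.5,29.5)→(9,36)  cross = 15.5·36 − 9·29.5 = 292.5000; (r_i+r_j)·cross = 24.5·292.5000 = 7166.2500
edge 7: (9,36)→(4.5,35.5)  cross = 9·35.5 − 4.5·36 = 157.5000; (r_i+r_j)·cross = 13.5·157.5000 = 2126.2500
Σcross = 563.0000 → A = |Σcross|/2 = 281.5000 mm²
Σ(r_i+r_j)·cross = 21102.1250 → first moment M = |Σ|/6 = 3517.0208
R_c = M/A = 3517.0208/281.5000 = 12.4939 mm
θ = 187° = 3.263766 rad
V = θ·R_c·A = 3.263766·12.4939·281.5000 = 11478.732 mm³

Volume = 11478.732 mm³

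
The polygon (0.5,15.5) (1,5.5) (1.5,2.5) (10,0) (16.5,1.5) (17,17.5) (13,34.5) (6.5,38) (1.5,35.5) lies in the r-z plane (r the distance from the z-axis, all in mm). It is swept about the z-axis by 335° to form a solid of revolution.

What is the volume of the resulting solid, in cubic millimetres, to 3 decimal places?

Profile (r,z), 9 vertices: (0.5,15.5) (1,5.5) (1.5,2.5) (10,0) (16.5,1.5) (17,17.5) (13,34.5) (6.5,38) (1.5,35.5)
edge 0: (0.5,15.5)→(1,5.5)  cross = 0.5·5.5 − 1·15.5 = -12.7500; (r_i+r_j)·cross = 1.5·-12.7500 = -19.1250
edge 1: (1,5.5)→(1.5,2.5)  cross = 1·2.5 − 1.5·5.5 = -5.7500; (r_i+r_j)·cross = 2.5·-5.7500 = -14.3750
edge 2: (1.5,2.5)→(10,0)  cross = 1.5·0 − 10·2.5 = -25.0000; (r_i+r_j)·cross = 11.5·-25.0000 = -287.5000
edge 3: (10,0)→(16.5,1.5)  cross = 10·1.5 − 16.5·0 = 15.0000; (r_i+r_j)·cross = 26.5·15.0000 = 397.5000
edge 4: (16.5,1.5)→(17,17.5)  cross = 16.5·17.5 − 17·1.5 = 263.2500; (r_i+r_j)·cross = 33.5·263.2500 = 8818.8750
edge 5: (17,17.5)→(13,34.5)  cross = 17·34.5 − 13·17.5 = 359.0000; (r_i+r_j)·cross = 30·359.0000 = 10770.0000
edge 6: (13,34.5)→(6.5,38)  cross = 13·38 − 6.5·34.5 = 269.7500; (r_i+r_j)·cross = 19.5·269.7500 = 5260.1250
edge 7: (6.5,38)→(1.5,35.5)  cross = 6.5·35.5 − 1.5·38 = 173.7500; (r_i+r_j)·cross = 8·173.7500 = 1390.0000
edge 8: (1.5,35.5)→(0.5,15.5)  cross = 1.5·15.5 − 0.5·35.5 = 5.5000; (r_i+r_j)·cross = 2·5.5000 = 11.0000
Σcross = 1042.7500 → A = |Σcross|/2 = 521.3750 mm²
Σ(r_i+r_j)·cross = 26326.5000 → first moment M = |Σ|/6 = 4387.7500
R_c = M/A = 4387.7500/521.3750 = 8.4157 mm
θ = 335° = 5.846853 rad
V = θ·R_c·A = 5.846853·8.4157·521.3750 = 25654.529 mm³

Volume = 25654.529 mm³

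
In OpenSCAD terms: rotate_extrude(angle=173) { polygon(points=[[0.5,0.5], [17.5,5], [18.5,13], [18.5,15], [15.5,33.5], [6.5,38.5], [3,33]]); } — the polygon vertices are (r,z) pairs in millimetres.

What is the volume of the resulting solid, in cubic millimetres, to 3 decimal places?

Volume = 14346.772 mm³

Profile (r,z), 7 vertices: (0.5,0.5) (17.5,5) (18.5,13) (18.5,15) (15.5,33.5) (6.5,38.5) (3,33)
edge 0: (0.5,0.5)→(17.5,5)  cross = 0.5·5 − 17.5·0.5 = -6.2500; (r_i+r_j)·cross = 18·-6.2500 = -112.5000
edge 1: (17.5,5)→(18.5,13)  cross = 17.5·13 − 18.5·5 = 135.0000; (r_i+r_j)·cross = 36·135.0000 = 4860.0000
edge 2: (18.5,13)→(18.5,15)  cross = 18.5·15 − 18.5·13 = 37.0000; (r_i+r_j)·cross = 37·37.0000 = 1369.0000
edge 3: (18.5,15)→(15.5,33.5)  cross = 18.5·33.5 − 15.5·15 = 387.2500; (r_i+r_j)·cross = 34·387.2500 = 13166.5000
edge 4: (15.5,33.5)→(6.5,38.5)  cross = 15.5·38.5 − 6.5·33.5 = 379.0000; (r_i+r_j)·cross = 22·379.0000 = 8338.0000
edge 5: (6.5,38.5)→(3,33)  cross = 6.5·33 − 3·38.5 = 99.0000; (r_i+r_j)·cross = 9.5·99.0000 = 940.5000
edge 6: (3,33)→(0.5,0.5)  cross = 3·0.5 − 0.5·33 = -15.0000; (r_i+r_j)·cross = 3.5·-15.0000 = -52.5000
Σcross = 1016.0000 → A = |Σcross|/2 = 508.0000 mm²
Σ(r_i+r_j)·cross = 28509.0000 → first moment M = |Σ|/6 = 4751.5000
R_c = M/A = 4751.5000/508.0000 = 9.3533 mm
θ = 173° = 3.019420 rad
V = θ·R_c·A = 3.019420·9.3533·508.0000 = 14346.772 mm³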